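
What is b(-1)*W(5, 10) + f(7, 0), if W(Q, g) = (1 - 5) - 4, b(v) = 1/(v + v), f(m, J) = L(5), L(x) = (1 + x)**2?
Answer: 40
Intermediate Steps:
f(m, J) = 36 (f(m, J) = (1 + 5)**2 = 6**2 = 36)
b(v) = 1/(2*v)
W(Q, g) = -8 (W(Q, g) = -4 - 4 = -8)
b(-1)*W(5, 10) + f(7, 0) = ((1/2)/(-1))*(-8) + 36 = ((1/2)*(-1))*(-8) + 36 = -1/2*(-8) + 36 = 4 + 36 = 40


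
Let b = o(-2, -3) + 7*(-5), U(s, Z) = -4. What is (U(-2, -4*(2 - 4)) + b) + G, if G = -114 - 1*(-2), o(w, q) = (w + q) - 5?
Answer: -161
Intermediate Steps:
o(w, q) = -5 + q + w (o(w, q) = (q + w) - 5 = -5 + q + w)
G = -112 (G = -114 + 2 = -112)
b = -45 (b = (-5 - 3 - 2) + 7*(-5) = -10 - 35 = -45)
(U(-2, -4*(2 - 4)) + b) + G = (-4 - 45) - 112 = -49 - 112 = -161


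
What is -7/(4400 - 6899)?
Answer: 1/357 ≈ 0.0028011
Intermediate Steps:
-7/(4400 - 6899) = -7/(-2499) = -7*(-1/2499) = 1/357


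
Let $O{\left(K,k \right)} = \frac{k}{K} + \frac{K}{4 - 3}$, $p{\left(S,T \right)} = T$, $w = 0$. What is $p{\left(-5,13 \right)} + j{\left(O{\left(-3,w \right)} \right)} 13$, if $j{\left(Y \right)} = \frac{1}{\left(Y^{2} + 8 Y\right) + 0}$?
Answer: $\frac{182}{15} \approx 12.133$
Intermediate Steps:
$O{\left(K,k \right)} = K + \frac{k}{K}$ ($O{\left(K,k \right)} = \frac{k}{K} + \frac{K}{1} = \frac{k}{K} + K 1 = \frac{k}{K} + K = K + \frac{k}{K}$)
$j{\left(Y \right)} = \frac{1}{Y^{2} + 8 Y}$
$p{\left(-5,13 \right)} + j{\left(O{\left(-3,w \right)} \right)} 13 = 13 + \frac{1}{\left(-3 + \frac{0}{-3}\right) \left(8 - \left(3 + \frac{0}{-3}\right)\right)} 13 = 13 + \frac{1}{\left(-3 + 0 \left(- \frac{1}{3}\right)\right) \left(8 + \left(-3 + 0 \left(- \frac{1}{3}\right)\right)\right)} 13 = 13 + \frac{1}{\left(-3 + 0\right) \left(8 + \left(-3 + 0\right)\right)} 13 = 13 + \frac{1}{\left(-3\right) \left(8 - 3\right)} 13 = 13 + - \frac{1}{3 \cdot 5} \cdot 13 = 13 + \left(- \frac{1}{3}\right) \frac{1}{5} \cdot 13 = 13 - \frac{13}{15} = \frac{182}{15}$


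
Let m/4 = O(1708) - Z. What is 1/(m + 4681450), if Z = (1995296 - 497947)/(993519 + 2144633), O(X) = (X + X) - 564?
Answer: 784538/3681723932255 ≈ 2.1309e-7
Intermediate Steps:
O(X) = -564 + 2*X (O(X) = 2*X - 564 = -564 + 2*X)
Z = 1497349/3138152 ≈ 0.47714
m = 8948512155/784538 (m = 4*((-564 + 2*1708) - 1*1497349/3138152) = 4*((-564 + 3416) - 1497349/3138152) = 4*(2852 - 1497349/3138152) = 4*(8948512155/3138152) = 8948512155/784538 ≈ 11406.)
1/(m + 4681450) = 1/(8948512155/784538 + 4681450) = 1/(3681723932255/784538) = 784538/3681723932255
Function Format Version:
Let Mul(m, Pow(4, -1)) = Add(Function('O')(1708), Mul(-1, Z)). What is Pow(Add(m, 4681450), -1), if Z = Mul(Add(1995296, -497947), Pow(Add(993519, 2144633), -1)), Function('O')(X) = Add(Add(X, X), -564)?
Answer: Rational(784538, 3681723932255) ≈ 2.1309e-7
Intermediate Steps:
Function('O')(X) = Add(-564, Mul(2, X)) (Function('O')(X) = Add(Mul(2, X), -564) = Add(-564, Mul(2, X)))
Z = Rational(1497349, 3138152) (Z = Mul(1497349, Pow(3138152, -1)) = Mul(1497349, Rational(1, 3138152)) = Rational(1497349, 3138152) ≈ 0.47714)
m = Rational(8948512155, 784538) (m = Mul(4, Add(Add(-564, Mul(2, 1708)), Mul(-1, Rational(1497349, 3138152)))) = Mul(4, Add(Add(-564, 3416), Rational(-1497349, 3138152))) = Mul(4, Add(2852, Rational(-1497349, 3138152))) = Mul(4, Rational(8948512155, 3138152)) = Rational(8948512155, 784538) ≈ 11406.)
Pow(Add(m, 4681450), -1) = Pow(Add(Rational(8948512155, 784538), 4681450), -1) = Pow(Rational(3681723932255, 784538), -1) = Rational(784538, 3681723932255)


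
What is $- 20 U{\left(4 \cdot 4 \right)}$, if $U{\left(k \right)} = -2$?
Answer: $40$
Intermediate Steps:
$- 20 U{\left(4 \cdot 4 \right)} = \left(-20\right) \left(-2\right) = 40$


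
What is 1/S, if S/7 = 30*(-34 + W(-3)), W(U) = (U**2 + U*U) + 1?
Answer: -1/3150 ≈ -0.00031746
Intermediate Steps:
W(U) = 1 + 2*U**2 (W(U) = (U**2 + U**2) + 1 = 2*U**2 + 1 = 1 + 2*U**2)
S = -3150 (S = 7*(30*(-34 + (1 + 2*(-3)**2))) = 7*(30*(-34 + (1 + 2*9))) = 7*(30*(-34 + (1 + 18))) = 7*(30*(-34 + 19)) = 7*(30*(-15)) = 7*(-450) = -3150)
1/S = 1/(-3150) = -1/3150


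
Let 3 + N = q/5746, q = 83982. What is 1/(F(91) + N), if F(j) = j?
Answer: 2873/294815 ≈ 0.0097451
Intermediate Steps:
N = 33372/2873 (N = -3 + 83982/5746 = -3 + 83982*(1/5746) = -3 + 41991/2873 = 33372/2873 ≈ 11.616)
1/(F(91) + N) = 1/(91 + 33372/2873) = 1/(294815/2873) = 2873/294815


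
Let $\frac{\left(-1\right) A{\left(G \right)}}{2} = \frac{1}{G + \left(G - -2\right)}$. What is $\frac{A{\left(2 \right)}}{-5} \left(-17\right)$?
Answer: $- \frac{17}{15} \approx -1.1333$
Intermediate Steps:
$A{\left(G \right)} = - \frac{2}{2 + 2 G}$ ($A{\left(G \right)} = - \frac{2}{G + \left(G - -2\right)} = - \frac{2}{G + \left(G + 2\right)} = - \frac{2}{G + \left(2 + G\right)} = - \frac{2}{2 + 2 G}$)
$\frac{A{\left(2 \right)}}{-5} \left(-17\right) = \frac{\left(-1\right) \frac{1}{1 + 2}}{-5} \left(-17\right) = - \frac{1}{3} \left(- \frac{1}{5}\right) \left(-17\right) = \left(-1\right) \frac{1}{3} \left(- \frac{1}{5}\right) \left(-17\right) = \left(- \frac{1}{3}\right) \left(- \frac{1}{5}\right) \left(-17\right) = \frac{1}{15} \left(-17\right) = - \frac{17}{15}$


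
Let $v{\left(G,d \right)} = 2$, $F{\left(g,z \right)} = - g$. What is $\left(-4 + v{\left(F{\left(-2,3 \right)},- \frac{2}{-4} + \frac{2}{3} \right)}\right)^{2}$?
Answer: $4$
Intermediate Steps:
$\left(-4 + v{\left(F{\left(-2,3 \right)},- \frac{2}{-4} + \frac{2}{3} \right)}\right)^{2} = \left(-4 + 2\right)^{2} = \left(-2\right)^{2} = 4$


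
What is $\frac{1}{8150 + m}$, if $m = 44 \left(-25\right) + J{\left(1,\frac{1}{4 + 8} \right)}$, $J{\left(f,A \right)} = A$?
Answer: $\frac{12}{84601} \approx 0.00014184$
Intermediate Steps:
$m = - \frac{13199}{12}$ ($m = 44 \left(-25\right) + \frac{1}{4 + 8} = -1100 + \frac{1}{12} = - \frac{13199}{12} \approx -1099.9$)
$\frac{1}{8150 + m} = \frac{1}{8150 - \frac{13199}{12}} = \frac{1}{\frac{84601}{12}} = \frac{12}{84601}$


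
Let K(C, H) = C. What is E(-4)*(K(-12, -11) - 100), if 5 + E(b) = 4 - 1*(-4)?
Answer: -336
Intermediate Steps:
E(b) = 3 (E(b) = -5 + (4 - 1*(-4)) = -5 + (4 + 4) = -5 + 8 = 3)
E(-4)*(K(-12, -11) - 100) = 3*(-12 - 100) = 3*(-112) = -336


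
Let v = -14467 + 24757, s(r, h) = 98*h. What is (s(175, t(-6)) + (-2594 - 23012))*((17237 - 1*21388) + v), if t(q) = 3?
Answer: -155390368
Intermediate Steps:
v = 10290
(s(175, t(-6)) + (-2594 - 23012))*((17237 - 1*21388) + v) = (98*3 + (-2594 - 23012))*((17237 - 1*21388) + 10290) = (294 - 25606)*((17237 - 21388) + 10290) = -25312*(-4151 + 10290) = -25312*6139 = -155390368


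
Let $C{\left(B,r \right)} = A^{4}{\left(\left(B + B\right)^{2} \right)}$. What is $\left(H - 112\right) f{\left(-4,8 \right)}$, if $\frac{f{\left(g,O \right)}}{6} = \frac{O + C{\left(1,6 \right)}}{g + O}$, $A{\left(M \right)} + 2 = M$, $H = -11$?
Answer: $-4428$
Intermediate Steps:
$A{\left(M \right)} = -2 + M$
$C{\left(B,r \right)} = \left(-2 + 4 B^{2}\right)^{4}$ ($C{\left(B,r \right)} = \left(-2 + \left(B + B\right)^{2}\right)^{4} = \left(-2 + \left(2 B\right)^{2}\right)^{4} = \left(-2 + 4 B^{2}\right)^{4}$)
$f{\left(g,O \right)} = \frac{6 \left(16 + O\right)}{O + g}$ ($f{\left(g,O \right)} = 6 \frac{O + 16 \left(-1 + 2 \cdot 1^{2}\right)^{4}}{g + O} = 6 \frac{O + 16 \left(-1 + 2 \cdot 1\right)^{4}}{O + g} = 6 \frac{O + 16 \left(-1 + 2\right)^{4}}{O + g} = 6 \frac{O + 16 \cdot 1^{4}}{O + g} = 6 \frac{O + 16 \cdot 1}{O + g} = 6 \frac{O + 16}{O + g} = 6 \frac{16 + O}{O + g} = \frac{6 \left(16 + O\right)}{O + g}$)
$\left(H - 112\right) f{\left(-4,8 \right)} = \left(-11 - 112\right) \frac{6 \left(16 + 8\right)}{8 - 4} = - 123 \cdot 6 \cdot \frac{1}{4} \cdot 24 = \left(-123\right) 36 = -4428$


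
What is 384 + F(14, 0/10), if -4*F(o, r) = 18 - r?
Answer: 759/2 ≈ 379.50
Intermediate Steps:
F(o, r) = -9/2 + r/4 (F(o, r) = -(18 - r)/4 = -9/2 + r/4)
384 + F(14, 0/10) = 384 + (-9/2 + (0/10)/4) = 384 + (-9/2 + (0*(⅒))/4) = 384 + (-9/2 + (¼)*0) = 384 + (-9/2 + 0) = 384 - 9/2 = 759/2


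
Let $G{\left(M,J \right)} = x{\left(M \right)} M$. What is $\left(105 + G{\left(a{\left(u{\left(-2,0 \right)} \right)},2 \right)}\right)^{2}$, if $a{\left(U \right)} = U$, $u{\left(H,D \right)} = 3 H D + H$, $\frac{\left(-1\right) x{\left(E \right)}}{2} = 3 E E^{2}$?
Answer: $81$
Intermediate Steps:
$x{\left(E \right)} = - 6 E^{3}$ ($x{\left(E \right)} = - 2 \cdot 3 E E^{2} = - 2 \cdot 3 E^{3} = - 6 E^{3}$)
$u{\left(H,D \right)} = H + 3 D H$ ($u{\left(H,D \right)} = 3 D H + H = H + 3 D H$)
$G{\left(M,J \right)} = - 6 M^{4}$ ($G{\left(M,J \right)} = - 6 M^{3} M = - 6 M^{4}$)
$\left(105 + G{\left(a{\left(u{\left(-2,0 \right)} \right)},2 \right)}\right)^{2} = \left(105 - 6 \left(- 2 \left(1 + 3 \cdot 0\right)\right)^{4}\right)^{2} = \left(105 - 6 \left(- 2 \left(1 + 0\right)\right)^{4}\right)^{2} = \left(105 - 6 \left(\left(-2\right) 1\right)^{4}\right)^{2} = \left(105 - 6 \left(-2\right)^{4}\right)^{2} = \left(105 - 96\right)^{2} = 9^{2} = 81$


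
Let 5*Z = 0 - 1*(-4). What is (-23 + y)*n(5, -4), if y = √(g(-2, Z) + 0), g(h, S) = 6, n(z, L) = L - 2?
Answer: 138 - 6*√6 ≈ 123.30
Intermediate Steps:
n(z, L) = -2 + L
Z = ⅘ (Z = (0 - 1*(-4))/5 = (0 + 4)/5 = (⅕)*4 = ⅘ ≈ 0.80000)
y = √6 (y = √(6 + 0) = √6 ≈ 2.4495)
(-23 + y)*n(5, -4) = (-23 + √6)*(-2 - 4) = (-23 + √6)*(-6) = 138 - 6*√6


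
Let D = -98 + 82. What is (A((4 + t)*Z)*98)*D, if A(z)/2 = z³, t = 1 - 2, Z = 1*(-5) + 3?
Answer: 677376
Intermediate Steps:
Z = -2 (Z = -5 + 3 = -2)
t = -1
D = -16
A(z) = 2*z³
(A((4 + t)*Z)*98)*D = ((2*((4 - 1)*(-2))³)*98)*(-16) = ((2*(3*(-2))³)*98)*(-16) = ((2*(-6)³)*98)*(-16) = ((2*(-216))*98)*(-16) = -432*98*(-16) = -42336*(-16) = 677376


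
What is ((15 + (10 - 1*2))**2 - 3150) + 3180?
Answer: 559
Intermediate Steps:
((15 + (10 - 1*2))**2 - 3150) + 3180 = ((15 + (10 - 2))**2 - 3150) + 3180 = ((15 + 8)**2 - 3150) + 3180 = (23**2 - 3150) + 3180 = (529 - 3150) + 3180 = -2621 + 3180 = 559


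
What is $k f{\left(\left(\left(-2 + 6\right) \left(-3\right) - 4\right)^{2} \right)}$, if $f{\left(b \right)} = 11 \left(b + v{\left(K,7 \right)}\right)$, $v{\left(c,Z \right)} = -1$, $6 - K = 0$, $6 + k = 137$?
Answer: $367455$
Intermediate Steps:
$k = 131$ ($k = -6 + 137 = 131$)
$K = 6$ ($K = 6 - 0 = 6 + 0 = 6$)
$f{\left(b \right)} = -11 + 11 b$ ($f{\left(b \right)} = 11 \left(b - 1\right) = 11 \left(-1 + b\right) = -11 + 11 b$)
$k f{\left(\left(\left(-2 + 6\right) \left(-3\right) - 4\right)^{2} \right)} = 131 \left(-11 + 11 \left(\left(-2 + 6\right) \left(-3\right) - 4\right)^{2}\right) = 131 \left(-11 + 11 \left(4 \left(-3\right) - 4\right)^{2}\right) = 131 \left(-11 + 11 \left(-12 - 4\right)^{2}\right) = 131 \left(-11 + 11 \left(-16\right)^{2}\right) = 131 \left(-11 + 11 \cdot 256\right) = 131 \left(-11 + 2816\right) = 131 \cdot 2805 = 367455$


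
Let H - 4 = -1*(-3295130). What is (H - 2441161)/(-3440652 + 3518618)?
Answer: 853973/77966 ≈ 10.953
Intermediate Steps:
H = 3295134 (H = 4 - 1*(-3295130) = 4 + 3295130 = 3295134)
(H - 2441161)/(-3440652 + 3518618) = (3295134 - 2441161)/(-3440652 + 3518618) = 853973/77966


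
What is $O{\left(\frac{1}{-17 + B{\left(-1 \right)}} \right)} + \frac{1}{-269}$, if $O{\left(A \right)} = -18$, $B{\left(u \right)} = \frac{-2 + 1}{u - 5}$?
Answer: $- \frac{4843}{269} \approx -18.004$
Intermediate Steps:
$B{\left(u \right)} = - \frac{1}{-5 + u}$
$O{\left(\frac{1}{-17 + B{\left(-1 \right)}} \right)} + \frac{1}{-269} = -18 + \frac{1}{-269} = -18 - \frac{1}{269} = - \frac{4843}{269}$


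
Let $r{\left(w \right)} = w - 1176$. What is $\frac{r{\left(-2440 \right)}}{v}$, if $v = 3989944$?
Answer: $- \frac{452}{498743} \approx -0.00090628$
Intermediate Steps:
$r{\left(w \right)} = -1176 + w$
$\frac{r{\left(-2440 \right)}}{v} = \frac{-1176 - 2440}{3989944} = \left(-3616\right) \frac{1}{3989944} = - \frac{452}{498743}$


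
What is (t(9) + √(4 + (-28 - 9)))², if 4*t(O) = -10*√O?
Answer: 93/4 - 15*I*√33 ≈ 23.25 - 86.168*I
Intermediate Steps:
t(O) = -5*√O/2 (t(O) = (-10*√O)/4 = -5*√O/2)
(t(9) + √(4 + (-28 - 9)))² = (-5*√9/2 + √(4 + (-28 - 9)))² = (-5/2*3 + √(4 - 37))² = (-15/2 + √(-33))² = (-15/2 + I*√33)²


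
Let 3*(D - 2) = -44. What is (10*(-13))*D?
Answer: 4940/3 ≈ 1646.7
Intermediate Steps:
D = -38/3 (D = 2 + (⅓)*(-44) = 2 - 44/3 = -38/3 ≈ -12.667)
(10*(-13))*D = (10*(-13))*(-38/3) = -130*(-38/3) = 4940/3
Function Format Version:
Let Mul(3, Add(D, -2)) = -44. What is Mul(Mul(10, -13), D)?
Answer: Rational(4940, 3) ≈ 1646.7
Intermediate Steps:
D = Rational(-38, 3) (D = Add(2, Mul(Rational(1, 3), -44)) = Add(2, Rational(-44, 3)) = Rational(-38, 3) ≈ -12.667)
Mul(Mul(10, -13), D) = Mul(Mul(10, -13), Rational(-38, 3)) = Mul(-130, Rational(-38, 3)) = Rational(4940, 3)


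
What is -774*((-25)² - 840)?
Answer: 166410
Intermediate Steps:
-774*((-25)² - 840) = -774*(625 - 840) = -774*(-215) = 166410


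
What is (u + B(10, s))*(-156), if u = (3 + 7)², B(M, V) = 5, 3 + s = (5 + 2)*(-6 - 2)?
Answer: -16380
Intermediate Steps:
s = -59 (s = -3 + (5 + 2)*(-6 - 2) = -3 + 7*(-8) = -3 - 56 = -59)
u = 100 (u = 10² = 100)
(u + B(10, s))*(-156) = (100 + 5)*(-156) = 105*(-156) = -16380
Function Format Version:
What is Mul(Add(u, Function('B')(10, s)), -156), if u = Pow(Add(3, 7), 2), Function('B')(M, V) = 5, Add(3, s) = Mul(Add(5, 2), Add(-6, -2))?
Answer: -16380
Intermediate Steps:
s = -59 (s = Add(-3, Mul(Add(5, 2), Add(-6, -2))) = Add(-3, Mul(7, -8)) = Add(-3, -56) = -59)
u = 100 (u = Pow(10, 2) = 100)
Mul(Add(u, Function('B')(10, s)), -156) = Mul(Add(100, 5), -156) = Mul(105, -156) = -16380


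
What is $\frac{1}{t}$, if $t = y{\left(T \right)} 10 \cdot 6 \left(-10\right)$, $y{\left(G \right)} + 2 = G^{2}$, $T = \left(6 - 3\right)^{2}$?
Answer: $- \frac{1}{47400} \approx -2.1097 \cdot 10^{-5}$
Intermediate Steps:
$T = 9$ ($T = 3^{2} = 9$)
$y{\left(G \right)} = -2 + G^{2}$
$t = -47400$ ($t = \left(-2 + 9^{2}\right) 10 \cdot 6 \left(-10\right) = \left(-2 + 81\right) 60 \left(-10\right) = 79 \left(-600\right) = -47400$)
$\frac{1}{t} = \frac{1}{-47400} = - \frac{1}{47400}$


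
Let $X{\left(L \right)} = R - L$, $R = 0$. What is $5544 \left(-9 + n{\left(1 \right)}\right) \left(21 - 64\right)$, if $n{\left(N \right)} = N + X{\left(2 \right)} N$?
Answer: $2383920$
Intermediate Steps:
$X{\left(L \right)} = - L$ ($X{\left(L \right)} = 0 - L = - L$)
$n{\left(N \right)} = - N$ ($n{\left(N \right)} = N + \left(-1\right) 2 N = N - 2 N = - N$)
$5544 \left(-9 + n{\left(1 \right)}\right) \left(21 - 64\right) = 5544 \left(-9 - 1\right) \left(21 - 64\right) = 5544 \left(-9 - 1\right) \left(-43\right) = 5544 \left(\left(-10\right) \left(-43\right)\right) = 5544 \cdot 430 = 2383920$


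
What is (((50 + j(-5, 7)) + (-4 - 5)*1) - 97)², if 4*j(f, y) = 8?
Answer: 2916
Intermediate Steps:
j(f, y) = 2 (j(f, y) = (¼)*8 = 2)
(((50 + j(-5, 7)) + (-4 - 5)*1) - 97)² = (((50 + 2) + (-4 - 5)*1) - 97)² = ((52 - 9*1) - 97)² = ((52 - 9) - 97)² = (43 - 97)² = (-54)² = 2916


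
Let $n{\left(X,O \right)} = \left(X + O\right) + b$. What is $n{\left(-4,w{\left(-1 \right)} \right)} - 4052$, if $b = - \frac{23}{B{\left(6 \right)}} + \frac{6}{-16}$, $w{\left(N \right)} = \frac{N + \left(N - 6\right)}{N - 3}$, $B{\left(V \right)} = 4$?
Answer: $- \frac{32481}{8} \approx -4060.1$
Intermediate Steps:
$w{\left(N \right)} = \frac{-6 + 2 N}{-3 + N}$ ($w{\left(N \right)} = \frac{N + \left(N - 6\right)}{-3 + N} = \frac{N + \left(-6 + N\right)}{-3 + N} = \frac{-6 + 2 N}{-3 + N}$)
$b = - \frac{49}{8}$ ($b = - \frac{23}{4} + \frac{6}{-16} = \left(-23\right) \frac{1}{4} + 6 \left(- \frac{1}{16}\right) = - \frac{23}{4} - \frac{3}{8} = - \frac{49}{8} \approx -6.125$)
$n{\left(X,O \right)} = - \frac{49}{8} + O + X$ ($n{\left(X,O \right)} = \left(X + O\right) - \frac{49}{8} = \left(O + X\right) - \frac{49}{8} = - \frac{49}{8} + O + X$)
$n{\left(-4,w{\left(-1 \right)} \right)} - 4052 = \left(- \frac{49}{8} + 2 - 4\right) - 4052 = - \frac{65}{8} - 4052 = - \frac{32481}{8}$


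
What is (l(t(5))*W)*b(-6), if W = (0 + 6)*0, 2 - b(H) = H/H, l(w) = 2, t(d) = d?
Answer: 0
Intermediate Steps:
b(H) = 1 (b(H) = 2 - H/H = 2 - 1*1 = 2 - 1 = 1)
W = 0 (W = 6*0 = 0)
(l(t(5))*W)*b(-6) = (2*0)*1 = 0*1 = 0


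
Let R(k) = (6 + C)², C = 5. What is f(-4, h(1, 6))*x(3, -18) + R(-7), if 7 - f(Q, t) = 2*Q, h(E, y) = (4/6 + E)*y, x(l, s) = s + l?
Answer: -104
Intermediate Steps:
x(l, s) = l + s
h(E, y) = y*(⅔ + E) (h(E, y) = (4*(⅙) + E)*y = (⅔ + E)*y = y*(⅔ + E))
R(k) = 121 (R(k) = (6 + 5)² = 11² = 121)
f(Q, t) = 7 - 2*Q
f(-4, h(1, 6))*x(3, -18) + R(-7) = (7 - 2*(-4))*(3 - 18) + 121 = (7 + 8)*(-15) + 121 = 15*(-15) + 121 = -225 + 121 = -104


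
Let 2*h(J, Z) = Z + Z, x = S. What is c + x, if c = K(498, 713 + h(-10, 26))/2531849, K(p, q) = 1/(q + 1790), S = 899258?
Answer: 5757990448678219/6403046121 ≈ 8.9926e+5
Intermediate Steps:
x = 899258
h(J, Z) = Z (h(J, Z) = (Z + Z)/2 = (2*Z)/2 = Z)
K(p, q) = 1/(1790 + q)
c = 1/6403046121 (c = 1/((1790 + (713 + 26))*2531849) = (1/2531849)/(1790 + 739) = (1/2531849)/2529 = (1/2529)*(1/2531849) = 1/6403046121 ≈ 1.5618e-10)
c + x = 1/6403046121 + 899258 = 5757990448678219/6403046121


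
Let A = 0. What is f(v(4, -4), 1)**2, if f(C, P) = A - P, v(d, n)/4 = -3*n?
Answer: 1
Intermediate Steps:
v(d, n) = -12*n (v(d, n) = 4*(-3*n) = -12*n)
f(C, P) = -P (f(C, P) = 0 - P = -P)
f(v(4, -4), 1)**2 = (-1*1)**2 = (-1)**2 = 1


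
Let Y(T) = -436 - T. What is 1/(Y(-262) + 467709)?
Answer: 1/467535 ≈ 2.1389e-6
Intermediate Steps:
1/(Y(-262) + 467709) = 1/((-436 - 1*(-262)) + 467709) = 1/((-436 + 262) + 467709) = 1/(-174 + 467709) = 1/467535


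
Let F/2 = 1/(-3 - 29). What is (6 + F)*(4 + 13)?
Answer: 1615/16 ≈ 100.94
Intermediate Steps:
F = -1/16 (F = 2/(-3 - 29) = 2/(-32) = 2*(-1/32) = -1/16 ≈ -0.062500)
(6 + F)*(4 + 13) = (6 - 1/16)*(4 + 13) = (95/16)*17 = 1615/16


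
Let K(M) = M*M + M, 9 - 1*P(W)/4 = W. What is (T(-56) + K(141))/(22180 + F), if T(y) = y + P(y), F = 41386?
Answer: 10113/31783 ≈ 0.31819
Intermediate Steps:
P(W) = 36 - 4*W
K(M) = M + M² (K(M) = M² + M = M + M²)
T(y) = 36 - 3*y (T(y) = y + (36 - 4*y) = 36 - 3*y)
(T(-56) + K(141))/(22180 + F) = ((36 - 3*(-56)) + 141*(1 + 141))/(22180 + 41386) = ((36 + 168) + 141*142)/63566 = (204 + 20022)*(1/63566) = 20226*(1/63566) = 10113/31783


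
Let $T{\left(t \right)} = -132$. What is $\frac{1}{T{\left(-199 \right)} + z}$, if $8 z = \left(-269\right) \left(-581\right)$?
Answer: $\frac{8}{155233} \approx 5.1535 \cdot 10^{-5}$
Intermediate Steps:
$z = \frac{156289}{8}$ ($z = \frac{\left(-269\right) \left(-581\right)}{8} = \frac{1}{8} \cdot 156289 = \frac{156289}{8} \approx 19536.0$)
$\frac{1}{T{\left(-199 \right)} + z} = \frac{1}{-132 + \frac{156289}{8}} = \frac{1}{\frac{155233}{8}} = \frac{8}{155233}$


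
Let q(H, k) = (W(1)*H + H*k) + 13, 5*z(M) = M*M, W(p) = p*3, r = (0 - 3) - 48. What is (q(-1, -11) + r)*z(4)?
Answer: -96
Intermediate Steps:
r = -51 (r = -3 - 48 = -51)
W(p) = 3*p
z(M) = M²/5 (z(M) = (M*M)/5 = M²/5)
q(H, k) = 13 + 3*H + H*k (q(H, k) = ((3*1)*H + H*k) + 13 = (3*H + H*k) + 13 = 13 + 3*H + H*k)
(q(-1, -11) + r)*z(4) = ((13 + 3*(-1) - 1*(-11)) - 51)*((⅕)*4²) = ((13 - 3 + 11) - 51)*((⅕)*16) = (21 - 51)*(16/5) = -30*16/5 = -96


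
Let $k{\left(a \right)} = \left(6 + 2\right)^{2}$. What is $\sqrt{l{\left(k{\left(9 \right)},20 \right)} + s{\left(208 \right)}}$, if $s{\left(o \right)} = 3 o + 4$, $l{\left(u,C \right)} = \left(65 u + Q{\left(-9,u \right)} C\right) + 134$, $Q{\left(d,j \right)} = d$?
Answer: $\sqrt{4742} \approx 68.862$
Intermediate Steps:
$k{\left(a \right)} = 64$ ($k{\left(a \right)} = 8^{2} = 64$)
$l{\left(u,C \right)} = 134 - 9 C + 65 u$ ($l{\left(u,C \right)} = \left(65 u - 9 C\right) + 134 = \left(- 9 C + 65 u\right) + 134 = 134 - 9 C + 65 u$)
$s{\left(o \right)} = 4 + 3 o$
$\sqrt{l{\left(k{\left(9 \right)},20 \right)} + s{\left(208 \right)}} = \sqrt{\left(134 - 180 + 65 \cdot 64\right) + \left(4 + 3 \cdot 208\right)} = \sqrt{\left(134 - 180 + 4160\right) + \left(4 + 624\right)} = \sqrt{4114 + 628} = \sqrt{4742}$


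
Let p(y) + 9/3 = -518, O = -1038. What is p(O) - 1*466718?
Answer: -467239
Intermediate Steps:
p(y) = -521 (p(y) = -3 - 518 = -521)
p(O) - 1*466718 = -521 - 1*466718 = -521 - 466718 = -467239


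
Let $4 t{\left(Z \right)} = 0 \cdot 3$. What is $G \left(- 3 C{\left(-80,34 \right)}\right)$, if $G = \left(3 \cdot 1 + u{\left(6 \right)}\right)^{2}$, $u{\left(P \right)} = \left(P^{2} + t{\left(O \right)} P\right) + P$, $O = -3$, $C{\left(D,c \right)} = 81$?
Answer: $-492075$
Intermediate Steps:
$t{\left(Z \right)} = 0$ ($t{\left(Z \right)} = \frac{0 \cdot 3}{4} = \frac{1}{4} \cdot 0 = 0$)
$u{\left(P \right)} = P + P^{2}$ ($u{\left(P \right)} = \left(P^{2} + 0 P\right) + P = \left(P^{2} + 0\right) + P = P^{2} + P = P + P^{2}$)
$G = 2025$ ($G = \left(3 \cdot 1 + 6 \left(1 + 6\right)\right)^{2} = \left(3 + 6 \cdot 7\right)^{2} = \left(3 + 42\right)^{2} = 45^{2} = 2025$)
$G \left(- 3 C{\left(-80,34 \right)}\right) = 2025 \left(\left(-3\right) 81\right) = 2025 \left(-243\right) = -492075$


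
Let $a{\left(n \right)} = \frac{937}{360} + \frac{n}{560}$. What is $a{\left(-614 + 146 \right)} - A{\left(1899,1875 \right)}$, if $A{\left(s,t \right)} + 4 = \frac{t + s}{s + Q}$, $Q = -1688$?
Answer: $- \frac{6444017}{531720} \approx -12.119$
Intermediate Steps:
$A{\left(s,t \right)} = -4 + \frac{s + t}{-1688 + s}$ ($A{\left(s,t \right)} = -4 + \frac{t + s}{s - 1688} = -4 + \frac{s + t}{-1688 + s}$)
$a{\left(n \right)} = \frac{937}{360} + \frac{n}{560}$ ($a{\left(n \right)} = 937 \cdot \frac{1}{360} + n \frac{1}{560} = \frac{937}{360} + \frac{n}{560}$)
$a{\left(-614 + 146 \right)} - A{\left(1899,1875 \right)} = \left(\frac{937}{360} + \frac{-614 + 146}{560}\right) - \frac{6752 + 1875 - 5697}{-1688 + 1899} = \left(\frac{937}{360} + \frac{1}{560} \left(-468\right)\right) - \frac{6752 + 1875 - 5697}{211} = \left(\frac{937}{360} - \frac{117}{140}\right) - \frac{1}{211} \cdot 2930 = \frac{4453}{2520} - \frac{2930}{211} = - \frac{6444017}{531720}$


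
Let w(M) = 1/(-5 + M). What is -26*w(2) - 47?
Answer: -115/3 ≈ -38.333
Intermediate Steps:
-26*w(2) - 47 = -26/(-5 + 2) - 47 = -26/(-3) - 47 = -26*(-⅓) - 47 = 26/3 - 47 = -115/3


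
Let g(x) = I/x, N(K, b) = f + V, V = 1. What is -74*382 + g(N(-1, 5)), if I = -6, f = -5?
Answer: -56533/2 ≈ -28267.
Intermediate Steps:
N(K, b) = -4 (N(K, b) = -5 + 1 = -4)
g(x) = -6/x
-74*382 + g(N(-1, 5)) = -74*382 - 6/(-4) = -28268 - 6*(-1/4) = -28268 + 3/2 = -56533/2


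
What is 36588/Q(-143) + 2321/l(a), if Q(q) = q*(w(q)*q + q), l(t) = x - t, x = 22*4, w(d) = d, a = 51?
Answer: 3369134281/53719523 ≈ 62.717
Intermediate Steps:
x = 88
l(t) = 88 - t
Q(q) = q*(q + q²) (Q(q) = q*(q*q + q) = q*(q² + q) = q*(q + q²))
36588/Q(-143) + 2321/l(a) = 36588/(((-143)²*(1 - 143))) + 2321/(88 - 1*51) = 36588/((20449*(-142))) + 2321/(88 - 51) = 36588/(-2903758) + 2321/37 = 36588*(-1/2903758) + 2321*(1/37) = -18294/1451879 + 2321/37 = 3369134281/53719523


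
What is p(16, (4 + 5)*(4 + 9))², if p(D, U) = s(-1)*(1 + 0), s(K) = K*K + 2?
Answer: 9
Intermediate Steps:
s(K) = 2 + K² (s(K) = K² + 2 = 2 + K²)
p(D, U) = 3 (p(D, U) = (2 + (-1)²)*(1 + 0) = (2 + 1)*1 = 3*1 = 3)
p(16, (4 + 5)*(4 + 9))² = 3² = 9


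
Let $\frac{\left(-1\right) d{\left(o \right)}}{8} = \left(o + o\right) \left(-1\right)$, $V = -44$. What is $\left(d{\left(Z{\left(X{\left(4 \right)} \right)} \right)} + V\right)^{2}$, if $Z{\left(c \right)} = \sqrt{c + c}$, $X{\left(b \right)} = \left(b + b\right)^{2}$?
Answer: $34704 - 11264 \sqrt{2} \approx 18774.0$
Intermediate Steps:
$X{\left(b \right)} = 4 b^{2}$ ($X{\left(b \right)} = \left(2 b\right)^{2} = 4 b^{2}$)
$Z{\left(c \right)} = \sqrt{2} \sqrt{c}$ ($Z{\left(c \right)} = \sqrt{2 c} = \sqrt{2} \sqrt{c}$)
$d{\left(o \right)} = 16 o$ ($d{\left(o \right)} = - 8 \left(o + o\right) \left(-1\right) = - 8 \cdot 2 o \left(-1\right) = - 8 \left(- 2 o\right) = 16 o$)
$\left(d{\left(Z{\left(X{\left(4 \right)} \right)} \right)} + V\right)^{2} = \left(16 \sqrt{2} \sqrt{4 \cdot 4^{2}} - 44\right)^{2} = \left(16 \sqrt{2} \sqrt{4 \cdot 16} - 44\right)^{2} = \left(16 \sqrt{2} \sqrt{64} - 44\right)^{2} = \left(16 \sqrt{2} \cdot 8 - 44\right)^{2} = \left(16 \cdot 8 \sqrt{2} - 44\right)^{2} = \left(128 \sqrt{2} - 44\right)^{2} = \left(-44 + 128 \sqrt{2}\right)^{2}$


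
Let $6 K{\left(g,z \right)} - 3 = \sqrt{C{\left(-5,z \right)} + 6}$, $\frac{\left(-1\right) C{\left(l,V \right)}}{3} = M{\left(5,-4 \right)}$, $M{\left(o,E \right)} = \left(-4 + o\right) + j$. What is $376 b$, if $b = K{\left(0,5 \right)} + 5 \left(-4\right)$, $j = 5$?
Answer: $-7332 + \frac{376 i \sqrt{3}}{3} \approx -7332.0 + 217.08 i$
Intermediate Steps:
$M{\left(o,E \right)} = 1 + o$ ($M{\left(o,E \right)} = \left(-4 + o\right) + 5 = 1 + o$)
$C{\left(l,V \right)} = -18$ ($C{\left(l,V \right)} = - 3 \left(1 + 5\right) = \left(-3\right) 6 = -18$)
$K{\left(g,z \right)} = \frac{1}{2} + \frac{i \sqrt{3}}{3}$ ($K{\left(g,z \right)} = \frac{1}{2} + \frac{\sqrt{-18 + 6}}{6} = \frac{1}{2} + \frac{\sqrt{-12}}{6} = \frac{1}{2} + \frac{2 i \sqrt{3}}{6} = \frac{1}{2} + \frac{i \sqrt{3}}{3}$)
$b = - \frac{39}{2} + \frac{i \sqrt{3}}{3}$ ($b = \left(\frac{1}{2} + \frac{i \sqrt{3}}{3}\right) + 5 \left(-4\right) = \left(\frac{1}{2} + \frac{i \sqrt{3}}{3}\right) - 20 = - \frac{39}{2} + \frac{i \sqrt{3}}{3} \approx -19.5 + 0.57735 i$)
$376 b = 376 \left(- \frac{39}{2} + \frac{i \sqrt{3}}{3}\right) = -7332 + \frac{376 i \sqrt{3}}{3}$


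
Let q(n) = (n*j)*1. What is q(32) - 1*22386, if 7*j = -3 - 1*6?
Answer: -156990/7 ≈ -22427.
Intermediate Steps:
j = -9/7 (j = (-3 - 1*6)/7 = (-3 - 6)/7 = (1/7)*(-9) = -9/7 ≈ -1.2857)
q(n) = -9*n/7 (q(n) = (n*(-9/7))*1 = -9*n/7*1 = -9*n/7)
q(32) - 1*22386 = -9/7*32 - 1*22386 = -288/7 - 22386 = -156990/7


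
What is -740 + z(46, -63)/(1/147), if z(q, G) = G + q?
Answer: -3239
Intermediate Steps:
-740 + z(46, -63)/(1/147) = -740 + (-63 + 46)/(1/147) = -740 - 17/1/147 = -740 - 17*147 = -740 - 2499 = -3239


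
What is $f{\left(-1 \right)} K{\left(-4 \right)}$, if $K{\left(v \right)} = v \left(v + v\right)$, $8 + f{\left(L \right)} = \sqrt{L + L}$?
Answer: $-256 + 32 i \sqrt{2} \approx -256.0 + 45.255 i$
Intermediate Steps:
$f{\left(L \right)} = -8 + \sqrt{2} \sqrt{L}$ ($f{\left(L \right)} = -8 + \sqrt{L + L} = -8 + \sqrt{2 L} = -8 + \sqrt{2} \sqrt{L}$)
$K{\left(v \right)} = 2 v^{2}$ ($K{\left(v \right)} = v 2 v = 2 v^{2}$)
$f{\left(-1 \right)} K{\left(-4 \right)} = \left(-8 + \sqrt{2} \sqrt{-1}\right) 2 \left(-4\right)^{2} = \left(-8 + \sqrt{2} i\right) 2 \cdot 16 = \left(-8 + i \sqrt{2}\right) 32 = -256 + 32 i \sqrt{2}$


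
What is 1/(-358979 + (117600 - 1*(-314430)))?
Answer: 1/73051 ≈ 1.3689e-5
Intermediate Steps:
1/(-358979 + (117600 - 1*(-314430))) = 1/(-358979 + (117600 + 314430)) = 1/(-358979 + 432030) = 1/73051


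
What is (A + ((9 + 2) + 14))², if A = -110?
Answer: 7225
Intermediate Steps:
(A + ((9 + 2) + 14))² = (-110 + ((9 + 2) + 14))² = (-110 + (11 + 14))² = (-110 + 25)² = (-85)² = 7225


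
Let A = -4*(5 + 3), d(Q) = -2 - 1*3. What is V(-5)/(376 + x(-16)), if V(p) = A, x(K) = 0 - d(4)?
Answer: -32/381 ≈ -0.083990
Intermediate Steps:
d(Q) = -5 (d(Q) = -2 - 3 = -5)
A = -32 (A = -4*8 = -32)
x(K) = 5 (x(K) = 0 - 1*(-5) = 0 + 5 = 5)
V(p) = -32
V(-5)/(376 + x(-16)) = -32/(376 + 5) = -32/381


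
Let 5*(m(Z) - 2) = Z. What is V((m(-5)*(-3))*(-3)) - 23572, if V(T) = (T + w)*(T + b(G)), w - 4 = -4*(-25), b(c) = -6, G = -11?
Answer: -23233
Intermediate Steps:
w = 104 (w = 4 - 4*(-25) = 4 + 100 = 104)
m(Z) = 2 + Z/5
V(T) = (-6 + T)*(104 + T) (V(T) = (T + 104)*(T - 6) = (104 + T)*(-6 + T) = (-6 + T)*(104 + T))
V((m(-5)*(-3))*(-3)) - 23572 = (-624 + (((2 + (⅕)*(-5))*(-3))*(-3))² + 98*(((2 + (⅕)*(-5))*(-3))*(-3))) - 23572 = (-624 + (((2 - 1)*(-3))*(-3))² + 98*(((2 - 1)*(-3))*(-3))) - 23572 = (-624 + ((1*(-3))*(-3))² + 98*((1*(-3))*(-3))) - 23572 = (-624 + (-3*(-3))² + 98*(-3*(-3))) - 23572 = (-624 + 9² + 98*9) - 23572 = (-624 + 81 + 882) - 23572 = 339 - 23572 = -23233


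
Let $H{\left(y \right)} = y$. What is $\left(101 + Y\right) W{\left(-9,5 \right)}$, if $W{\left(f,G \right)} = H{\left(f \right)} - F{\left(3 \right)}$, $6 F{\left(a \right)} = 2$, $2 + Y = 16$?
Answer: $- \frac{3220}{3} \approx -1073.3$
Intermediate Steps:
$Y = 14$ ($Y = -2 + 16 = 14$)
$F{\left(a \right)} = \frac{1}{3}$ ($F{\left(a \right)} = \frac{1}{6} \cdot 2 = \frac{1}{3}$)
$W{\left(f,G \right)} = - \frac{1}{3} + f$ ($W{\left(f,G \right)} = f - \frac{1}{3} = - \frac{1}{3} + f$)
$\left(101 + Y\right) W{\left(-9,5 \right)} = \left(101 + 14\right) \left(- \frac{1}{3} - 9\right) = 115 \left(- \frac{28}{3}\right) = - \frac{3220}{3}$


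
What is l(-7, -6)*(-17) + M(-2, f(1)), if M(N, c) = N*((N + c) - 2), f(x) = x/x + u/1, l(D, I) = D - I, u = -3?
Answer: 29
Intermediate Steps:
f(x) = -2 (f(x) = x/x - 3/1 = 1 - 3*1 = 1 - 3 = -2)
M(N, c) = N*(-2 + N + c)
l(-7, -6)*(-17) + M(-2, f(1)) = (-7 - 1*(-6))*(-17) - 2*(-2 - 2 - 2) = (-7 + 6)*(-17) - 2*(-6) = -1*(-17) + 12 = 17 + 12 = 29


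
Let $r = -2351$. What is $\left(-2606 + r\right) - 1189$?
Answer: $-6146$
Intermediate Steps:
$\left(-2606 + r\right) - 1189 = \left(-2606 - 2351\right) - 1189 = -4957 - 1189 = -6146$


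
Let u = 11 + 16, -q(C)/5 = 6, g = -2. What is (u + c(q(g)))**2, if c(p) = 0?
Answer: 729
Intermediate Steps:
q(C) = -30 (q(C) = -5*6 = -30)
u = 27
(u + c(q(g)))**2 = (27 + 0)**2 = 27**2 = 729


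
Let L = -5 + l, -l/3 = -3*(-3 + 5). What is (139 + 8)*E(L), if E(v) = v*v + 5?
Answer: 25578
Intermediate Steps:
l = 18 (l = -(-9)*(-3 + 5) = -(-9)*2 = -3*(-6) = 18)
L = 13 (L = -5 + 18 = 13)
E(v) = 5 + v² (E(v) = v² + 5 = 5 + v²)
(139 + 8)*E(L) = (139 + 8)*(5 + 13²) = 147*(5 + 169) = 147*174 = 25578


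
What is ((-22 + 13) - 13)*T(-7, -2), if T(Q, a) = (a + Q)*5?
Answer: 990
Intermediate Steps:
T(Q, a) = 5*Q + 5*a (T(Q, a) = (Q + a)*5 = 5*Q + 5*a)
((-22 + 13) - 13)*T(-7, -2) = ((-22 + 13) - 13)*(5*(-7) + 5*(-2)) = (-9 - 13)*(-35 - 10) = -22*(-45) = 990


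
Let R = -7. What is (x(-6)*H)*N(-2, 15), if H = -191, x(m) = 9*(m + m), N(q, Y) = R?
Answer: -144396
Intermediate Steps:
N(q, Y) = -7
x(m) = 18*m (x(m) = 9*(2*m) = 18*m)
(x(-6)*H)*N(-2, 15) = ((18*(-6))*(-191))*(-7) = -108*(-191)*(-7) = 20628*(-7) = -144396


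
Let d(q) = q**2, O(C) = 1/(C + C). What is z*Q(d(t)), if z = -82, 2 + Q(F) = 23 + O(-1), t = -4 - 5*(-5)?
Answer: -1681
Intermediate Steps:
O(C) = 1/(2*C)
t = 21 (t = -4 + 25 = 21)
Q(F) = 41/2 (Q(F) = -2 + (23 + (1/2)/(-1)) = -2 + (23 + (1/2)*(-1)) = -2 + (23 - 1/2) = -2 + 45/2 = 41/2)
z*Q(d(t)) = -82*41/2 = -1681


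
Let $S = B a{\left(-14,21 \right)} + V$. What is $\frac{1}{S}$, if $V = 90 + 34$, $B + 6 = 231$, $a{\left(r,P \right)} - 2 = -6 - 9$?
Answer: $- \frac{1}{2801} \approx -0.00035702$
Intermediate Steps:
$a{\left(r,P \right)} = -13$ ($a{\left(r,P \right)} = 2 - 15 = -13$)
$B = 225$ ($B = -6 + 231 = 225$)
$V = 124$
$S = -2801$ ($S = 225 \left(-13\right) + 124 = -2925 + 124 = -2801$)
$\frac{1}{S} = \frac{1}{-2801} = - \frac{1}{2801}$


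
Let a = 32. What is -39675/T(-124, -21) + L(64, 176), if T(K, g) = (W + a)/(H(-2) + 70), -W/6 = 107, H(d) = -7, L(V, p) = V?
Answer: 507713/122 ≈ 4161.6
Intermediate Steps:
W = -642 (W = -6*107 = -642)
T(K, g) = -610/63 (T(K, g) = (-642 + 32)/(-7 + 70) = -610/63)
-39675/T(-124, -21) + L(64, 176) = -39675/(-610/63) + 64 = -39675*(-63/610) + 64 = 499905/122 + 64 = 507713/122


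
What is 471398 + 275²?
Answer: 547023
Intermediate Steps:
471398 + 275² = 471398 + 75625 = 547023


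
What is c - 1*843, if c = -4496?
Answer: -5339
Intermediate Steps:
c - 1*843 = -4496 - 1*843 = -4496 - 843 = -5339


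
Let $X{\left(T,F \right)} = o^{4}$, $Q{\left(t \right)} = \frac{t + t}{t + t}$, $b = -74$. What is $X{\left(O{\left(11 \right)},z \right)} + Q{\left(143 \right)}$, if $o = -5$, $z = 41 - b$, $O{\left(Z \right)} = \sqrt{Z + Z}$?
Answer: $626$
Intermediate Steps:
$O{\left(Z \right)} = \sqrt{2} \sqrt{Z}$ ($O{\left(Z \right)} = \sqrt{2 Z} = \sqrt{2} \sqrt{Z}$)
$z = 115$ ($z = 41 - -74 = 41 + 74 = 115$)
$Q{\left(t \right)} = 1$ ($Q{\left(t \right)} = \frac{2 t}{2 t} = 2 t \frac{1}{2 t} = 1$)
$X{\left(T,F \right)} = 625$ ($X{\left(T,F \right)} = \left(-5\right)^{4} = 625$)
$X{\left(O{\left(11 \right)},z \right)} + Q{\left(143 \right)} = 625 + 1 = 626$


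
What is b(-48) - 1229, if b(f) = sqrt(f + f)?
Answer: -1229 + 4*I*sqrt(6) ≈ -1229.0 + 9.798*I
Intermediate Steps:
b(f) = sqrt(2)*sqrt(f) (b(f) = sqrt(2*f) = sqrt(2)*sqrt(f))
b(-48) - 1229 = sqrt(2)*sqrt(-48) - 1229 = sqrt(2)*(4*I*sqrt(3)) - 1229 = 4*I*sqrt(6) - 1229 = -1229 + 4*I*sqrt(6)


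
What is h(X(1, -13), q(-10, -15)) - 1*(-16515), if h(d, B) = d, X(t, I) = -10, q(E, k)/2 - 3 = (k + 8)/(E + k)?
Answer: 16505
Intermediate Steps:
q(E, k) = 6 + 2*(8 + k)/(E + k) (q(E, k) = 6 + 2*((k + 8)/(E + k)) = 6 + 2*((8 + k)/(E + k)) = 6 + 2*(8 + k)/(E + k))
h(X(1, -13), q(-10, -15)) - 1*(-16515) = -10 - 1*(-16515) = -10 + 16515 = 16505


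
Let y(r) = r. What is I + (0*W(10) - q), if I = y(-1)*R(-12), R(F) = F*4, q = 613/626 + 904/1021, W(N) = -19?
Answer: 29487231/639146 ≈ 46.135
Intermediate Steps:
q = 1191777/639146 (q = 613*(1/626) + 904*(1/1021) = 613/626 + 904/1021 = 1191777/639146 ≈ 1.8646)
R(F) = 4*F
I = 48 (I = -4*(-12) = -1*(-48) = 48)
I + (0*W(10) - q) = 48 + (0*(-19) - 1*1191777/639146) = 48 + (0 - 1191777/639146) = 48 - 1191777/639146 = 29487231/639146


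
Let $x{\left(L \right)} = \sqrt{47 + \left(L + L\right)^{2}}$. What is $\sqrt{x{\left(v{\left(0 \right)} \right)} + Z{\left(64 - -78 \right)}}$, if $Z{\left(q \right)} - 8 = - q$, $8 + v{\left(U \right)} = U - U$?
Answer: $\sqrt{-134 + \sqrt{303}} \approx 10.798 i$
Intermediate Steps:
$v{\left(U \right)} = -8$ ($v{\left(U \right)} = -8 + \left(U - U\right) = -8 + 0 = -8$)
$x{\left(L \right)} = \sqrt{47 + 4 L^{2}}$ ($x{\left(L \right)} = \sqrt{47 + \left(2 L\right)^{2}} = \sqrt{47 + 4 L^{2}}$)
$Z{\left(q \right)} = 8 - q$
$\sqrt{x{\left(v{\left(0 \right)} \right)} + Z{\left(64 - -78 \right)}} = \sqrt{\sqrt{47 + 4 \left(-8\right)^{2}} - \left(56 + 78\right)} = \sqrt{\sqrt{47 + 4 \cdot 64} + \left(8 - \left(64 + 78\right)\right)} = \sqrt{\sqrt{47 + 256} + \left(8 - 142\right)} = \sqrt{\sqrt{303} + \left(8 - 142\right)} = \sqrt{\sqrt{303} - 134} = \sqrt{-134 + \sqrt{303}}$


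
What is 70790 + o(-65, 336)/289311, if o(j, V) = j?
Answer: 20480325625/289311 ≈ 70790.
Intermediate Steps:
70790 + o(-65, 336)/289311 = 70790 - 65/289311 = 20480325625/289311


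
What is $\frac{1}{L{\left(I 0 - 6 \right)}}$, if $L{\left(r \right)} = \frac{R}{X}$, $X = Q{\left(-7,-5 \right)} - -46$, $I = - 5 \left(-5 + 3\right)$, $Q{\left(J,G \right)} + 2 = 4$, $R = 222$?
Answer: $\frac{8}{37} \approx 0.21622$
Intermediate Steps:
$Q{\left(J,G \right)} = 2$ ($Q{\left(J,G \right)} = -2 + 4 = 2$)
$I = 10$ ($I = \left(-5\right) \left(-2\right) = 10$)
$X = 48$ ($X = 2 - -46 = 2 + 46 = 48$)
$L{\left(r \right)} = \frac{37}{8}$ ($L{\left(r \right)} = \frac{222}{48} = 222 \cdot \frac{1}{48} = \frac{37}{8}$)
$\frac{1}{L{\left(I 0 - 6 \right)}} = \frac{1}{\frac{37}{8}} = \frac{8}{37}$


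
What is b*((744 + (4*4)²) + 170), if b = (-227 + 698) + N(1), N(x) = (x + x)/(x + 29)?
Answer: 551148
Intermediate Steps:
N(x) = 2*x/(29 + x) (N(x) = (2*x)/(29 + x) = 2*x/(29 + x))
b = 7066/15 (b = (-227 + 698) + 2*1/(29 + 1) = 471 + 2*1/30 = 471 + 2*1*(1/30) = 471 + 1/15 = 7066/15 ≈ 471.07)
b*((744 + (4*4)²) + 170) = 7066*((744 + (4*4)²) + 170)/15 = 7066*((744 + 16²) + 170)/15 = 7066*((744 + 256) + 170)/15 = 7066*(1000 + 170)/15 = (7066/15)*1170 = 551148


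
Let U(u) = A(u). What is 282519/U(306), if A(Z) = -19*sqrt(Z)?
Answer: -94173*sqrt(34)/646 ≈ -850.03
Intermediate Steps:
U(u) = -19*sqrt(u)
282519/U(306) = 282519/((-57*sqrt(34))) = 282519*(-sqrt(34)/1938) = -94173*sqrt(34)/646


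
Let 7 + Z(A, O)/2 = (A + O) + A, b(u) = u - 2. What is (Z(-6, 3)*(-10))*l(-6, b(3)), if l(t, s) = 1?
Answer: 320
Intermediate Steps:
b(u) = -2 + u
Z(A, O) = -14 + 2*O + 4*A (Z(A, O) = -14 + 2*((A + O) + A) = -14 + 2*(O + 2*A) = -14 + (2*O + 4*A) = -14 + 2*O + 4*A)
(Z(-6, 3)*(-10))*l(-6, b(3)) = ((-14 + 2*3 + 4*(-6))*(-10))*1 = ((-14 + 6 - 24)*(-10))*1 = -32*(-10)*1 = 320*1 = 320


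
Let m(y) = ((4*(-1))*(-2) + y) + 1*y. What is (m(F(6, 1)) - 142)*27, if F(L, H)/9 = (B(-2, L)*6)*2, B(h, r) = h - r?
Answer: -50274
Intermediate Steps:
F(L, H) = -216 - 108*L (F(L, H) = 9*(((-2 - L)*6)*2) = 9*((-12 - 6*L)*2) = 9*(-24 - 12*L) = -216 - 108*L)
m(y) = 8 + 2*y (m(y) = (-4*(-2) + y) + y = (8 + y) + y = 8 + 2*y)
(m(F(6, 1)) - 142)*27 = ((8 + 2*(-216 - 108*6)) - 142)*27 = ((8 + 2*(-216 - 648)) - 142)*27 = ((8 + 2*(-864)) - 142)*27 = ((8 - 1728) - 142)*27 = (-1720 - 142)*27 = -1862*27 = -50274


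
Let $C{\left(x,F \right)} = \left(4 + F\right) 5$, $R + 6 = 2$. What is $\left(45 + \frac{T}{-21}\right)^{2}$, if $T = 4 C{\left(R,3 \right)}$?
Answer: $\frac{13225}{9} \approx 1469.4$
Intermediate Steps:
$R = -4$ ($R = -6 + 2 = -4$)
$C{\left(x,F \right)} = 20 + 5 F$
$T = 140$ ($T = 4 \left(20 + 5 \cdot 3\right) = 4 \left(20 + 15\right) = 4 \cdot 35 = 140$)
$\left(45 + \frac{T}{-21}\right)^{2} = \left(45 + \frac{140}{-21}\right)^{2} = \left(45 + 140 \left(- \frac{1}{21}\right)\right)^{2} = \left(45 - \frac{20}{3}\right)^{2} = \left(\frac{115}{3}\right)^{2} = \frac{13225}{9}$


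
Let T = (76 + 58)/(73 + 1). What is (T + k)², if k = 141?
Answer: 27920656/1369 ≈ 20395.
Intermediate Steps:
T = 67/37 (T = 134/74 = 134*(1/74) = 67/37 ≈ 1.8108)
(T + k)² = (67/37 + 141)² = (5284/37)² = 27920656/1369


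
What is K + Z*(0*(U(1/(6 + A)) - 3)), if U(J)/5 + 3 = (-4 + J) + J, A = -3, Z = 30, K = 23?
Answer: 23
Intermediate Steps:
U(J) = -35 + 10*J (U(J) = -15 + 5*((-4 + J) + J) = -15 + 5*(-4 + 2*J) = -15 + (-20 + 10*J) = -35 + 10*J)
K + Z*(0*(U(1/(6 + A)) - 3)) = 23 + 30*(0*((-35 + 10/(6 - 3)) - 3)) = 23 + 30*(0*((-35 + 10/3) - 3)) = 23 + 30*(0*(-95/3 - 3)) = 23 + 30*(0*(-104/3)) = 23 + 30*0 = 23 + 0 = 23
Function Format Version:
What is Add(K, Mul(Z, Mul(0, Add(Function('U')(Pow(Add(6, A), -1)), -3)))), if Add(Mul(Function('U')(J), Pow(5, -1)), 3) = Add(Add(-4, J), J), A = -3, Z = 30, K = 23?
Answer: 23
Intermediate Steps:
Function('U')(J) = Add(-35, Mul(10, J)) (Function('U')(J) = Add(-15, Mul(5, Add(Add(-4, J), J))) = Add(-15, Mul(5, Add(-4, Mul(2, J)))) = Add(-15, Add(-20, Mul(10, J))) = Add(-35, Mul(10, J)))
Add(K, Mul(Z, Mul(0, Add(Function('U')(Pow(Add(6, A), -1)), -3)))) = Add(23, Mul(30, Mul(0, Add(Add(-35, Mul(10, Pow(Add(6, -3), -1))), -3)))) = Add(23, Mul(30, Mul(0, Add(Add(-35, Mul(10, Pow(3, -1))), -3)))) = Add(23, Mul(30, Mul(0, Add(Add(-35, Mul(10, Rational(1, 3))), -3)))) = Add(23, Mul(30, Mul(0, Add(Add(-35, Rational(10, 3)), -3)))) = Add(23, Mul(30, Mul(0, Add(Rational(-95, 3), -3)))) = Add(23, Mul(30, Mul(0, Rational(-104, 3)))) = Add(23, Mul(30, 0)) = Add(23, 0) = 23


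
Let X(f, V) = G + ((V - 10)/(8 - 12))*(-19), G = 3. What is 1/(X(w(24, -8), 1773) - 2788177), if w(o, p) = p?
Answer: -4/11119199 ≈ -3.5974e-7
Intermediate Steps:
X(f, V) = -89/2 + 19*V/4 (X(f, V) = 3 + ((V - 10)/(8 - 12))*(-19) = 3 + ((-10 + V)/(-4))*(-19) = 3 + ((-10 + V)*(-1/4))*(-19) = 3 + (5/2 - V/4)*(-19) = 3 + (-95/2 + 19*V/4) = -89/2 + 19*V/4)
1/(X(w(24, -8), 1773) - 2788177) = 1/((-89/2 + (19/4)*1773) - 2788177) = 1/((-89/2 + 33687/4) - 2788177) = 1/(33509/4 - 2788177) = 1/(-11119199/4) = -4/11119199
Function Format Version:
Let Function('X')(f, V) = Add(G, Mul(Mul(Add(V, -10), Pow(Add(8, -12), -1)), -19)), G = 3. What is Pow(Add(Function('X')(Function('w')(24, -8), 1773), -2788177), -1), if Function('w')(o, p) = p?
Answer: Rational(-4, 11119199) ≈ -3.5974e-7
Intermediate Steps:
Function('X')(f, V) = Add(Rational(-89, 2), Mul(Rational(19, 4), V)) (Function('X')(f, V) = Add(3, Mul(Mul(Add(V, -10), Pow(Add(8, -12), -1)), -19)) = Add(3, Mul(Mul(Add(-10, V), Pow(-4, -1)), -19)) = Add(3, Mul(Mul(Add(-10, V), Rational(-1, 4)), -19)) = Add(3, Mul(Add(Rational(5, 2), Mul(Rational(-1, 4), V)), -19)) = Add(3, Add(Rational(-95, 2), Mul(Rational(19, 4), V))) = Add(Rational(-89, 2), Mul(Rational(19, 4), V)))
Pow(Add(Function('X')(Function('w')(24, -8), 1773), -2788177), -1) = Pow(Add(Add(Rational(-89, 2), Mul(Rational(19, 4), 1773)), -2788177), -1) = Pow(Add(Add(Rational(-89, 2), Rational(33687, 4)), -2788177), -1) = Pow(Add(Rational(33509, 4), -2788177), -1) = Pow(Rational(-11119199, 4), -1) = Rational(-4, 11119199)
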